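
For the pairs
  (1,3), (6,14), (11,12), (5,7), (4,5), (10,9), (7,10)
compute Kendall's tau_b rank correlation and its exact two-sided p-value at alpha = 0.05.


Step 1: Enumerate the 21 unordered pairs (i,j) with i<j and classify each by sign(x_j-x_i) * sign(y_j-y_i).
  (1,2):dx=+5,dy=+11->C; (1,3):dx=+10,dy=+9->C; (1,4):dx=+4,dy=+4->C; (1,5):dx=+3,dy=+2->C
  (1,6):dx=+9,dy=+6->C; (1,7):dx=+6,dy=+7->C; (2,3):dx=+5,dy=-2->D; (2,4):dx=-1,dy=-7->C
  (2,5):dx=-2,dy=-9->C; (2,6):dx=+4,dy=-5->D; (2,7):dx=+1,dy=-4->D; (3,4):dx=-6,dy=-5->C
  (3,5):dx=-7,dy=-7->C; (3,6):dx=-1,dy=-3->C; (3,7):dx=-4,dy=-2->C; (4,5):dx=-1,dy=-2->C
  (4,6):dx=+5,dy=+2->C; (4,7):dx=+2,dy=+3->C; (5,6):dx=+6,dy=+4->C; (5,7):dx=+3,dy=+5->C
  (6,7):dx=-3,dy=+1->D
Step 2: C = 17, D = 4, total pairs = 21.
Step 3: tau = (C - D)/(n(n-1)/2) = (17 - 4)/21 = 0.619048.
Step 4: Exact two-sided p-value (enumerate n! = 5040 permutations of y under H0): p = 0.069048.
Step 5: alpha = 0.05. fail to reject H0.

tau_b = 0.6190 (C=17, D=4), p = 0.069048, fail to reject H0.


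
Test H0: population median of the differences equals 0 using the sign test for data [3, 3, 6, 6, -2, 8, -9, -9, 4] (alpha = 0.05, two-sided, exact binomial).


Step 1: Discard zero differences. Original n = 9; n_eff = number of nonzero differences = 9.
Nonzero differences (with sign): +3, +3, +6, +6, -2, +8, -9, -9, +4
Step 2: Count signs: positive = 6, negative = 3.
Step 3: Under H0: P(positive) = 0.5, so the number of positives S ~ Bin(9, 0.5).
Step 4: Two-sided exact p-value = sum of Bin(9,0.5) probabilities at or below the observed probability = 0.507812.
Step 5: alpha = 0.05. fail to reject H0.

n_eff = 9, pos = 6, neg = 3, p = 0.507812, fail to reject H0.


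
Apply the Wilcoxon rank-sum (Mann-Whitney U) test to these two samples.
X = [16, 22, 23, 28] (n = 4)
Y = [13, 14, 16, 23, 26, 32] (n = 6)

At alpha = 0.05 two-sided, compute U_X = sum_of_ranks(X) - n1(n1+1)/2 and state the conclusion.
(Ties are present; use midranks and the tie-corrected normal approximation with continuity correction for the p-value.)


Step 1: Combine and sort all 10 observations; assign midranks.
sorted (value, group): (13,Y), (14,Y), (16,X), (16,Y), (22,X), (23,X), (23,Y), (26,Y), (28,X), (32,Y)
ranks: 13->1, 14->2, 16->3.5, 16->3.5, 22->5, 23->6.5, 23->6.5, 26->8, 28->9, 32->10
Step 2: Rank sum for X: R1 = 3.5 + 5 + 6.5 + 9 = 24.
Step 3: U_X = R1 - n1(n1+1)/2 = 24 - 4*5/2 = 24 - 10 = 14.
       U_Y = n1*n2 - U_X = 24 - 14 = 10.
Step 4: Ties are present, so use the tie-corrected normal approximation (with continuity correction) for the p-value.
Step 5: p-value = 0.747637; compare to alpha = 0.05. fail to reject H0.

U_X = 14, p = 0.747637, fail to reject H0 at alpha = 0.05.


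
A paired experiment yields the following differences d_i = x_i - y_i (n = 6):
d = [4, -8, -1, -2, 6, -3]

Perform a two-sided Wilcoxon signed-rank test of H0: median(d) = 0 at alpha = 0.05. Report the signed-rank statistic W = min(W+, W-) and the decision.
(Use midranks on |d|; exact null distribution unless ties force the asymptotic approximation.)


Step 1: Drop any zero differences (none here) and take |d_i|.
|d| = [4, 8, 1, 2, 6, 3]
Step 2: Midrank |d_i| (ties get averaged ranks).
ranks: |4|->4, |8|->6, |1|->1, |2|->2, |6|->5, |3|->3
Step 3: Attach original signs; sum ranks with positive sign and with negative sign.
W+ = 4 + 5 = 9
W- = 6 + 1 + 2 + 3 = 12
(Check: W+ + W- = 21 should equal n(n+1)/2 = 21.)
Step 4: Test statistic W = min(W+, W-) = 9.
Step 5: No ties, so the exact null distribution over the 2^6 = 64 sign assignments gives the two-sided p-value = 0.843750.
Step 6: alpha = 0.05. fail to reject H0.

W+ = 9, W- = 12, W = min = 9, p = 0.843750, fail to reject H0.


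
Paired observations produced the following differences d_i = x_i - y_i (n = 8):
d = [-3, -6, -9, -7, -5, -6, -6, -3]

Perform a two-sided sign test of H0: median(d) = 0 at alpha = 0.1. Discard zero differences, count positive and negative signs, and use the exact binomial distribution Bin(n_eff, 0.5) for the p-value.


Step 1: Discard zero differences. Original n = 8; n_eff = number of nonzero differences = 8.
Nonzero differences (with sign): -3, -6, -9, -7, -5, -6, -6, -3
Step 2: Count signs: positive = 0, negative = 8.
Step 3: Under H0: P(positive) = 0.5, so the number of positives S ~ Bin(8, 0.5).
Step 4: Two-sided exact p-value = sum of Bin(8,0.5) probabilities at or below the observed probability = 0.007812.
Step 5: alpha = 0.1. reject H0.

n_eff = 8, pos = 0, neg = 8, p = 0.007812, reject H0.


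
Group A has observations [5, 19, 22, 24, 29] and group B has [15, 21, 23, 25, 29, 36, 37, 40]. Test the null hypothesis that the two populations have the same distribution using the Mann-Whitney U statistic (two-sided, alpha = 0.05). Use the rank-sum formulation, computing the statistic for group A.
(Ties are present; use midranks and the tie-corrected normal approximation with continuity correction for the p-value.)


Step 1: Combine and sort all 13 observations; assign midranks.
sorted (value, group): (5,X), (15,Y), (19,X), (21,Y), (22,X), (23,Y), (24,X), (25,Y), (29,X), (29,Y), (36,Y), (37,Y), (40,Y)
ranks: 5->1, 15->2, 19->3, 21->4, 22->5, 23->6, 24->7, 25->8, 29->9.5, 29->9.5, 36->11, 37->12, 40->13
Step 2: Rank sum for X: R1 = 1 + 3 + 5 + 7 + 9.5 = 25.5.
Step 3: U_X = R1 - n1(n1+1)/2 = 25.5 - 5*6/2 = 25.5 - 15 = 10.5.
       U_Y = n1*n2 - U_X = 40 - 10.5 = 29.5.
Step 4: Ties are present, so use the tie-corrected normal approximation (with continuity correction) for the p-value.
Step 5: p-value = 0.187076; compare to alpha = 0.05. fail to reject H0.

U_X = 10.5, p = 0.187076, fail to reject H0 at alpha = 0.05.


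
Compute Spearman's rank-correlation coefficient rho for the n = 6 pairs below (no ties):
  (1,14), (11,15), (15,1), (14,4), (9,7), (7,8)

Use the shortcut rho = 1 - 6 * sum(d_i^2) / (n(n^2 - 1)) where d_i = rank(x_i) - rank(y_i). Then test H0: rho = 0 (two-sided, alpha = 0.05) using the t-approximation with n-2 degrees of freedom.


Step 1: Rank x and y separately (midranks; no ties here).
rank(x): 1->1, 11->4, 15->6, 14->5, 9->3, 7->2
rank(y): 14->5, 15->6, 1->1, 4->2, 7->3, 8->4
Step 2: d_i = R_x(i) - R_y(i); compute d_i^2.
  (1-5)^2=16, (4-6)^2=4, (6-1)^2=25, (5-2)^2=9, (3-3)^2=0, (2-4)^2=4
sum(d^2) = 58.
Step 3: rho = 1 - 6*58 / (6*(6^2 - 1)) = 1 - 348/210 = -0.657143.
Step 4: Under H0, t = rho * sqrt((n-2)/(1-rho^2)) = -1.7436 ~ t(4).
Step 5: Two-sided p-value from the t-distribution with 4 df = 0.156175.
Step 6: alpha = 0.05. fail to reject H0.

rho = -0.6571, p = 0.156175, fail to reject H0 at alpha = 0.05.


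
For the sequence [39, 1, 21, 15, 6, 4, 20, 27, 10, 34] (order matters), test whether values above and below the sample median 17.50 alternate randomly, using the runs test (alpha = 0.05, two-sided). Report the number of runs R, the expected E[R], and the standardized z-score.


Step 1: Compute median = 17.50; label A = above, B = below.
Labels in order: ABABBBAABA  (n_A = 5, n_B = 5)
Step 2: Count runs R = 7.
Step 3: Under H0 (random ordering), E[R] = 2*n_A*n_B/(n_A+n_B) + 1 = 2*5*5/10 + 1 = 6.0000.
        Var[R] = 2*n_A*n_B*(2*n_A*n_B - n_A - n_B) / ((n_A+n_B)^2 * (n_A+n_B-1)) = 2000/900 = 2.2222.
        SD[R] = 1.4907.
Step 4: Continuity-corrected z = (R - 0.5 - E[R]) / SD[R] = (7 - 0.5 - 6.0000) / 1.4907 = 0.3354.
Step 5: Two-sided p-value via normal approximation = 2*(1 - Phi(|z|)) = 0.737316.
Step 6: alpha = 0.05. fail to reject H0.

R = 7, z = 0.3354, p = 0.737316, fail to reject H0.


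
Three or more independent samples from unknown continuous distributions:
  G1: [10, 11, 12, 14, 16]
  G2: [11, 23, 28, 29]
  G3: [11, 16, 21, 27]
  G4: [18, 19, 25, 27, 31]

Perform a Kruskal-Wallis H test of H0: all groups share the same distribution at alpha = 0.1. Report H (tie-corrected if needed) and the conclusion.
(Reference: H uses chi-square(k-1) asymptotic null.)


Step 1: Combine all N = 18 observations and assign midranks.
sorted (value, group, rank): (10,G1,1), (11,G1,3), (11,G2,3), (11,G3,3), (12,G1,5), (14,G1,6), (16,G1,7.5), (16,G3,7.5), (18,G4,9), (19,G4,10), (21,G3,11), (23,G2,12), (25,G4,13), (27,G3,14.5), (27,G4,14.5), (28,G2,16), (29,G2,17), (31,G4,18)
Step 2: Sum ranks within each group.
R_1 = 22.5 (n_1 = 5)
R_2 = 48 (n_2 = 4)
R_3 = 36 (n_3 = 4)
R_4 = 64.5 (n_4 = 5)
Step 3: H = 12/(N(N+1)) * sum(R_i^2/n_i) - 3(N+1)
     = 12/(18*19) * (22.5^2/5 + 48^2/4 + 36^2/4 + 64.5^2/5) - 3*19
     = 0.035088 * 1833.3 - 57
     = 7.326316.
Step 4: Ties present; correction factor C = 1 - 36/(18^3 - 18) = 0.993808. Corrected H = 7.326316 / 0.993808 = 7.371963.
Step 5: Under H0, H ~ chi^2(3); p-value = 0.060941.
Step 6: alpha = 0.1. reject H0.

H = 7.3720, df = 3, p = 0.060941, reject H0.


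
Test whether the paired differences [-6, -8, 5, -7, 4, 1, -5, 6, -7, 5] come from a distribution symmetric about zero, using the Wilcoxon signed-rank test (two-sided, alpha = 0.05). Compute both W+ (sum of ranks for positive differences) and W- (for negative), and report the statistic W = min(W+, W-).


Step 1: Drop any zero differences (none here) and take |d_i|.
|d| = [6, 8, 5, 7, 4, 1, 5, 6, 7, 5]
Step 2: Midrank |d_i| (ties get averaged ranks).
ranks: |6|->6.5, |8|->10, |5|->4, |7|->8.5, |4|->2, |1|->1, |5|->4, |6|->6.5, |7|->8.5, |5|->4
Step 3: Attach original signs; sum ranks with positive sign and with negative sign.
W+ = 4 + 2 + 1 + 6.5 + 4 = 17.5
W- = 6.5 + 10 + 8.5 + 4 + 8.5 = 37.5
(Check: W+ + W- = 55 should equal n(n+1)/2 = 55.)
Step 4: Test statistic W = min(W+, W-) = 17.5.
Step 5: Ties in |d|, so use the tie-corrected normal approximation.
        E[W] = n(n+1)/4 = 10*11/4 = 27.5.
        Tie groups: |d|=5 (t=3), |d|=6 (t=2), |d|=7 (t=2); sum(t^3 - t) = 36.
        Var[W] = n(n+1)(2n+1)/24 - sum(t^3-t)/48 = 2310/24 - 36/48 = 95.5.
        z = (W - E[W]) / sqrt(Var[W]) = (17.5 - 27.5) / 9.7724 = -1.0233.
        Two-sided p = 2*Phi(z) = 0.306171.
Step 6: alpha = 0.05. fail to reject H0.

W+ = 17.5, W- = 37.5, W = min = 17.5, p = 0.306171, fail to reject H0.


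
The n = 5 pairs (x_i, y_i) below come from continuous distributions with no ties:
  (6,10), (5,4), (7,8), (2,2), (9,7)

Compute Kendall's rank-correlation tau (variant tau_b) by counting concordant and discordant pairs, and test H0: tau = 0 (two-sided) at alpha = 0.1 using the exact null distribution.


Step 1: Enumerate the 10 unordered pairs (i,j) with i<j and classify each by sign(x_j-x_i) * sign(y_j-y_i).
  (1,2):dx=-1,dy=-6->C; (1,3):dx=+1,dy=-2->D; (1,4):dx=-4,dy=-8->C; (1,5):dx=+3,dy=-3->D
  (2,3):dx=+2,dy=+4->C; (2,4):dx=-3,dy=-2->C; (2,5):dx=+4,dy=+3->C; (3,4):dx=-5,dy=-6->C
  (3,5):dx=+2,dy=-1->D; (4,5):dx=+7,dy=+5->C
Step 2: C = 7, D = 3, total pairs = 10.
Step 3: tau = (C - D)/(n(n-1)/2) = (7 - 3)/10 = 0.400000.
Step 4: Exact two-sided p-value (enumerate n! = 120 permutations of y under H0): p = 0.483333.
Step 5: alpha = 0.1. fail to reject H0.

tau_b = 0.4000 (C=7, D=3), p = 0.483333, fail to reject H0.


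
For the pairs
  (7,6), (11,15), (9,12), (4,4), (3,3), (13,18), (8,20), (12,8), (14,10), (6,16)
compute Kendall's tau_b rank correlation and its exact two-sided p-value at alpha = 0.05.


Step 1: Enumerate the 45 unordered pairs (i,j) with i<j and classify each by sign(x_j-x_i) * sign(y_j-y_i).
  (1,2):dx=+4,dy=+9->C; (1,3):dx=+2,dy=+6->C; (1,4):dx=-3,dy=-2->C; (1,5):dx=-4,dy=-3->C
  (1,6):dx=+6,dy=+12->C; (1,7):dx=+1,dy=+14->C; (1,8):dx=+5,dy=+2->C; (1,9):dx=+7,dy=+4->C
  (1,10):dx=-1,dy=+10->D; (2,3):dx=-2,dy=-3->C; (2,4):dx=-7,dy=-11->C; (2,5):dx=-8,dy=-12->C
  (2,6):dx=+2,dy=+3->C; (2,7):dx=-3,dy=+5->D; (2,8):dx=+1,dy=-7->D; (2,9):dx=+3,dy=-5->D
  (2,10):dx=-5,dy=+1->D; (3,4):dx=-5,dy=-8->C; (3,5):dx=-6,dy=-9->C; (3,6):dx=+4,dy=+6->C
  (3,7):dx=-1,dy=+8->D; (3,8):dx=+3,dy=-4->D; (3,9):dx=+5,dy=-2->D; (3,10):dx=-3,dy=+4->D
  (4,5):dx=-1,dy=-1->C; (4,6):dx=+9,dy=+14->C; (4,7):dx=+4,dy=+16->C; (4,8):dx=+8,dy=+4->C
  (4,9):dx=+10,dy=+6->C; (4,10):dx=+2,dy=+12->C; (5,6):dx=+10,dy=+15->C; (5,7):dx=+5,dy=+17->C
  (5,8):dx=+9,dy=+5->C; (5,9):dx=+11,dy=+7->C; (5,10):dx=+3,dy=+13->C; (6,7):dx=-5,dy=+2->D
  (6,8):dx=-1,dy=-10->C; (6,9):dx=+1,dy=-8->D; (6,10):dx=-7,dy=-2->C; (7,8):dx=+4,dy=-12->D
  (7,9):dx=+6,dy=-10->D; (7,10):dx=-2,dy=-4->C; (8,9):dx=+2,dy=+2->C; (8,10):dx=-6,dy=+8->D
  (9,10):dx=-8,dy=+6->D
Step 2: C = 30, D = 15, total pairs = 45.
Step 3: tau = (C - D)/(n(n-1)/2) = (30 - 15)/45 = 0.333333.
Step 4: Exact two-sided p-value (enumerate n! = 3628800 permutations of y under H0): p = 0.216373.
Step 5: alpha = 0.05. fail to reject H0.

tau_b = 0.3333 (C=30, D=15), p = 0.216373, fail to reject H0.


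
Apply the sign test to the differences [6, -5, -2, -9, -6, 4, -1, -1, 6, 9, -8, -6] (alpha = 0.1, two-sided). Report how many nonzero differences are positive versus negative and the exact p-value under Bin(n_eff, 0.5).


Step 1: Discard zero differences. Original n = 12; n_eff = number of nonzero differences = 12.
Nonzero differences (with sign): +6, -5, -2, -9, -6, +4, -1, -1, +6, +9, -8, -6
Step 2: Count signs: positive = 4, negative = 8.
Step 3: Under H0: P(positive) = 0.5, so the number of positives S ~ Bin(12, 0.5).
Step 4: Two-sided exact p-value = sum of Bin(12,0.5) probabilities at or below the observed probability = 0.387695.
Step 5: alpha = 0.1. fail to reject H0.

n_eff = 12, pos = 4, neg = 8, p = 0.387695, fail to reject H0.


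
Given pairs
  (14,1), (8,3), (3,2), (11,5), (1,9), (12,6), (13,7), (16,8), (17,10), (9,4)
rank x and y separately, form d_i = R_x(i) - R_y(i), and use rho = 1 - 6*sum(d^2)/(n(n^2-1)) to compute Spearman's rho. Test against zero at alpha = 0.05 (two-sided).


Step 1: Rank x and y separately (midranks; no ties here).
rank(x): 14->8, 8->3, 3->2, 11->5, 1->1, 12->6, 13->7, 16->9, 17->10, 9->4
rank(y): 1->1, 3->3, 2->2, 5->5, 9->9, 6->6, 7->7, 8->8, 10->10, 4->4
Step 2: d_i = R_x(i) - R_y(i); compute d_i^2.
  (8-1)^2=49, (3-3)^2=0, (2-2)^2=0, (5-5)^2=0, (1-9)^2=64, (6-6)^2=0, (7-7)^2=0, (9-8)^2=1, (10-10)^2=0, (4-4)^2=0
sum(d^2) = 114.
Step 3: rho = 1 - 6*114 / (10*(10^2 - 1)) = 1 - 684/990 = 0.309091.
Step 4: Under H0, t = rho * sqrt((n-2)/(1-rho^2)) = 0.9193 ~ t(8).
Step 5: Two-sided p-value from the t-distribution with 8 df = 0.384841.
Step 6: alpha = 0.05. fail to reject H0.

rho = 0.3091, p = 0.384841, fail to reject H0 at alpha = 0.05.


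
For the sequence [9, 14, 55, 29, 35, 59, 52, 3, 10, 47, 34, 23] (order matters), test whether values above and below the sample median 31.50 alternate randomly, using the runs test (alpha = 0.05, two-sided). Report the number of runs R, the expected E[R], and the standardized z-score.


Step 1: Compute median = 31.50; label A = above, B = below.
Labels in order: BBABAAABBAAB  (n_A = 6, n_B = 6)
Step 2: Count runs R = 7.
Step 3: Under H0 (random ordering), E[R] = 2*n_A*n_B/(n_A+n_B) + 1 = 2*6*6/12 + 1 = 7.0000.
        Var[R] = 2*n_A*n_B*(2*n_A*n_B - n_A - n_B) / ((n_A+n_B)^2 * (n_A+n_B-1)) = 4320/1584 = 2.7273.
        SD[R] = 1.6514.
Step 4: R = E[R], so z = 0 with no continuity correction.
Step 5: Two-sided p-value via normal approximation = 2*(1 - Phi(|z|)) = 1.000000.
Step 6: alpha = 0.05. fail to reject H0.

R = 7, z = 0.0000, p = 1.000000, fail to reject H0.


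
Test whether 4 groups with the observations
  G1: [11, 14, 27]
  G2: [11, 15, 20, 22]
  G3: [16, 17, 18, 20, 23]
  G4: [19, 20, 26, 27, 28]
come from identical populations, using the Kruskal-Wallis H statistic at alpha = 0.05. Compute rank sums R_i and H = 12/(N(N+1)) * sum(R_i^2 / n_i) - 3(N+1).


Step 1: Combine all N = 17 observations and assign midranks.
sorted (value, group, rank): (11,G1,1.5), (11,G2,1.5), (14,G1,3), (15,G2,4), (16,G3,5), (17,G3,6), (18,G3,7), (19,G4,8), (20,G2,10), (20,G3,10), (20,G4,10), (22,G2,12), (23,G3,13), (26,G4,14), (27,G1,15.5), (27,G4,15.5), (28,G4,17)
Step 2: Sum ranks within each group.
R_1 = 20 (n_1 = 3)
R_2 = 27.5 (n_2 = 4)
R_3 = 41 (n_3 = 5)
R_4 = 64.5 (n_4 = 5)
Step 3: H = 12/(N(N+1)) * sum(R_i^2/n_i) - 3(N+1)
     = 12/(17*18) * (20^2/3 + 27.5^2/4 + 41^2/5 + 64.5^2/5) - 3*18
     = 0.039216 * 1490.65 - 54
     = 4.456699.
Step 4: Ties present; correction factor C = 1 - 36/(17^3 - 17) = 0.992647. Corrected H = 4.456699 / 0.992647 = 4.489712.
Step 5: Under H0, H ~ chi^2(3); p-value = 0.213210.
Step 6: alpha = 0.05. fail to reject H0.

H = 4.4897, df = 3, p = 0.213210, fail to reject H0.


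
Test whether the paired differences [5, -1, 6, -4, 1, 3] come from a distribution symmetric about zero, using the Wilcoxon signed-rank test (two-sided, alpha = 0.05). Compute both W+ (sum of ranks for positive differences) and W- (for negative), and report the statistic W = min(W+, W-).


Step 1: Drop any zero differences (none here) and take |d_i|.
|d| = [5, 1, 6, 4, 1, 3]
Step 2: Midrank |d_i| (ties get averaged ranks).
ranks: |5|->5, |1|->1.5, |6|->6, |4|->4, |1|->1.5, |3|->3
Step 3: Attach original signs; sum ranks with positive sign and with negative sign.
W+ = 5 + 6 + 1.5 + 3 = 15.5
W- = 1.5 + 4 = 5.5
(Check: W+ + W- = 21 should equal n(n+1)/2 = 21.)
Step 4: Test statistic W = min(W+, W-) = 5.5.
Step 5: Ties in |d|, so use the tie-corrected normal approximation.
        E[W] = n(n+1)/4 = 6*7/4 = 10.5.
        Tie groups: |d|=1 (t=2); sum(t^3 - t) = 6.
        Var[W] = n(n+1)(2n+1)/24 - sum(t^3-t)/48 = 546/24 - 6/48 = 22.625.
        z = (W - E[W]) / sqrt(Var[W]) = (5.5 - 10.5) / 4.7566 = -1.0512.
        Two-sided p = 2*Phi(z) = 0.293177.
Step 6: alpha = 0.05. fail to reject H0.

W+ = 15.5, W- = 5.5, W = min = 5.5, p = 0.293177, fail to reject H0.


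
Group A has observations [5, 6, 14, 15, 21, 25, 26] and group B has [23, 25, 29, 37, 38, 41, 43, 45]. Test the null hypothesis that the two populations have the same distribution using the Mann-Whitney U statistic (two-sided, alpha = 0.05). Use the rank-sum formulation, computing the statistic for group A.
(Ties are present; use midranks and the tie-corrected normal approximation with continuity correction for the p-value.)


Step 1: Combine and sort all 15 observations; assign midranks.
sorted (value, group): (5,X), (6,X), (14,X), (15,X), (21,X), (23,Y), (25,X), (25,Y), (26,X), (29,Y), (37,Y), (38,Y), (41,Y), (43,Y), (45,Y)
ranks: 5->1, 6->2, 14->3, 15->4, 21->5, 23->6, 25->7.5, 25->7.5, 26->9, 29->10, 37->11, 38->12, 41->13, 43->14, 45->15
Step 2: Rank sum for X: R1 = 1 + 2 + 3 + 4 + 5 + 7.5 + 9 = 31.5.
Step 3: U_X = R1 - n1(n1+1)/2 = 31.5 - 7*8/2 = 31.5 - 28 = 3.5.
       U_Y = n1*n2 - U_X = 56 - 3.5 = 52.5.
Step 4: Ties are present, so use the tie-corrected normal approximation (with continuity correction) for the p-value.
Step 5: p-value = 0.005437; compare to alpha = 0.05. reject H0.

U_X = 3.5, p = 0.005437, reject H0 at alpha = 0.05.


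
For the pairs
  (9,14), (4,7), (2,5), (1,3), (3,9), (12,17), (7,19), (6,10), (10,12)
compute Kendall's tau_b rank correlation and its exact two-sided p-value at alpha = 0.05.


Step 1: Enumerate the 36 unordered pairs (i,j) with i<j and classify each by sign(x_j-x_i) * sign(y_j-y_i).
  (1,2):dx=-5,dy=-7->C; (1,3):dx=-7,dy=-9->C; (1,4):dx=-8,dy=-11->C; (1,5):dx=-6,dy=-5->C
  (1,6):dx=+3,dy=+3->C; (1,7):dx=-2,dy=+5->D; (1,8):dx=-3,dy=-4->C; (1,9):dx=+1,dy=-2->D
  (2,3):dx=-2,dy=-2->C; (2,4):dx=-3,dy=-4->C; (2,5):dx=-1,dy=+2->D; (2,6):dx=+8,dy=+10->C
  (2,7):dx=+3,dy=+12->C; (2,8):dx=+2,dy=+3->C; (2,9):dx=+6,dy=+5->C; (3,4):dx=-1,dy=-2->C
  (3,5):dx=+1,dy=+4->C; (3,6):dx=+10,dy=+12->C; (3,7):dx=+5,dy=+14->C; (3,8):dx=+4,dy=+5->C
  (3,9):dx=+8,dy=+7->C; (4,5):dx=+2,dy=+6->C; (4,6):dx=+11,dy=+14->C; (4,7):dx=+6,dy=+16->C
  (4,8):dx=+5,dy=+7->C; (4,9):dx=+9,dy=+9->C; (5,6):dx=+9,dy=+8->C; (5,7):dx=+4,dy=+10->C
  (5,8):dx=+3,dy=+1->C; (5,9):dx=+7,dy=+3->C; (6,7):dx=-5,dy=+2->D; (6,8):dx=-6,dy=-7->C
  (6,9):dx=-2,dy=-5->C; (7,8):dx=-1,dy=-9->C; (7,9):dx=+3,dy=-7->D; (8,9):dx=+4,dy=+2->C
Step 2: C = 31, D = 5, total pairs = 36.
Step 3: tau = (C - D)/(n(n-1)/2) = (31 - 5)/36 = 0.722222.
Step 4: Exact two-sided p-value (enumerate n! = 362880 permutations of y under H0): p = 0.005886.
Step 5: alpha = 0.05. reject H0.

tau_b = 0.7222 (C=31, D=5), p = 0.005886, reject H0.


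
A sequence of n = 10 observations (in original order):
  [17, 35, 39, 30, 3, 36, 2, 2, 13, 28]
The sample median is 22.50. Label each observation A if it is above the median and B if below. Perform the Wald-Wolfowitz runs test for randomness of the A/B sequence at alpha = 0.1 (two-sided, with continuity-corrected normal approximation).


Step 1: Compute median = 22.50; label A = above, B = below.
Labels in order: BAAABABBBA  (n_A = 5, n_B = 5)
Step 2: Count runs R = 6.
Step 3: Under H0 (random ordering), E[R] = 2*n_A*n_B/(n_A+n_B) + 1 = 2*5*5/10 + 1 = 6.0000.
        Var[R] = 2*n_A*n_B*(2*n_A*n_B - n_A - n_B) / ((n_A+n_B)^2 * (n_A+n_B-1)) = 2000/900 = 2.2222.
        SD[R] = 1.4907.
Step 4: R = E[R], so z = 0 with no continuity correction.
Step 5: Two-sided p-value via normal approximation = 2*(1 - Phi(|z|)) = 1.000000.
Step 6: alpha = 0.1. fail to reject H0.

R = 6, z = 0.0000, p = 1.000000, fail to reject H0.


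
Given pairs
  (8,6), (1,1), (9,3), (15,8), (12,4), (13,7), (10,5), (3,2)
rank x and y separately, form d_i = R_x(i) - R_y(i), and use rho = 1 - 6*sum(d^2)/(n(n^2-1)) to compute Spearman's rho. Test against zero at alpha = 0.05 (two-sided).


Step 1: Rank x and y separately (midranks; no ties here).
rank(x): 8->3, 1->1, 9->4, 15->8, 12->6, 13->7, 10->5, 3->2
rank(y): 6->6, 1->1, 3->3, 8->8, 4->4, 7->7, 5->5, 2->2
Step 2: d_i = R_x(i) - R_y(i); compute d_i^2.
  (3-6)^2=9, (1-1)^2=0, (4-3)^2=1, (8-8)^2=0, (6-4)^2=4, (7-7)^2=0, (5-5)^2=0, (2-2)^2=0
sum(d^2) = 14.
Step 3: rho = 1 - 6*14 / (8*(8^2 - 1)) = 1 - 84/504 = 0.833333.
Step 4: Under H0, t = rho * sqrt((n-2)/(1-rho^2)) = 3.6927 ~ t(6).
Step 5: Two-sided p-value from the t-distribution with 6 df = 0.010176.
Step 6: alpha = 0.05. reject H0.

rho = 0.8333, p = 0.010176, reject H0 at alpha = 0.05.


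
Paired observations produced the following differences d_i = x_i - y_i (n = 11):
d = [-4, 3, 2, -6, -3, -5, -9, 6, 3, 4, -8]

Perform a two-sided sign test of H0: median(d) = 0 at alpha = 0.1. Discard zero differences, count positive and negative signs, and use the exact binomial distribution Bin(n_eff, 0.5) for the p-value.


Step 1: Discard zero differences. Original n = 11; n_eff = number of nonzero differences = 11.
Nonzero differences (with sign): -4, +3, +2, -6, -3, -5, -9, +6, +3, +4, -8
Step 2: Count signs: positive = 5, negative = 6.
Step 3: Under H0: P(positive) = 0.5, so the number of positives S ~ Bin(11, 0.5).
Step 4: Two-sided exact p-value = sum of Bin(11,0.5) probabilities at or below the observed probability = 1.000000.
Step 5: alpha = 0.1. fail to reject H0.

n_eff = 11, pos = 5, neg = 6, p = 1.000000, fail to reject H0.


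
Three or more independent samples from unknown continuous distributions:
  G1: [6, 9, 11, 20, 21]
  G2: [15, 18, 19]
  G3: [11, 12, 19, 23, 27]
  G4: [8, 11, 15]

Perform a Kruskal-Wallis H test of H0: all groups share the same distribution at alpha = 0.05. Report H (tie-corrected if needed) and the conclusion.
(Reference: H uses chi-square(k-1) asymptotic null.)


Step 1: Combine all N = 16 observations and assign midranks.
sorted (value, group, rank): (6,G1,1), (8,G4,2), (9,G1,3), (11,G1,5), (11,G3,5), (11,G4,5), (12,G3,7), (15,G2,8.5), (15,G4,8.5), (18,G2,10), (19,G2,11.5), (19,G3,11.5), (20,G1,13), (21,G1,14), (23,G3,15), (27,G3,16)
Step 2: Sum ranks within each group.
R_1 = 36 (n_1 = 5)
R_2 = 30 (n_2 = 3)
R_3 = 54.5 (n_3 = 5)
R_4 = 15.5 (n_4 = 3)
Step 3: H = 12/(N(N+1)) * sum(R_i^2/n_i) - 3(N+1)
     = 12/(16*17) * (36^2/5 + 30^2/3 + 54.5^2/5 + 15.5^2/3) - 3*17
     = 0.044118 * 1233.33 - 51
     = 3.411765.
Step 4: Ties present; correction factor C = 1 - 36/(16^3 - 16) = 0.991176. Corrected H = 3.411765 / 0.991176 = 3.442136.
Step 5: Under H0, H ~ chi^2(3); p-value = 0.328345.
Step 6: alpha = 0.05. fail to reject H0.

H = 3.4421, df = 3, p = 0.328345, fail to reject H0.


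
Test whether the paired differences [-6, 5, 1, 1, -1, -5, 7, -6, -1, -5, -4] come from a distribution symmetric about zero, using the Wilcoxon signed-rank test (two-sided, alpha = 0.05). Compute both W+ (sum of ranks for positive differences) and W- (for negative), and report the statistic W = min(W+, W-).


Step 1: Drop any zero differences (none here) and take |d_i|.
|d| = [6, 5, 1, 1, 1, 5, 7, 6, 1, 5, 4]
Step 2: Midrank |d_i| (ties get averaged ranks).
ranks: |6|->9.5, |5|->7, |1|->2.5, |1|->2.5, |1|->2.5, |5|->7, |7|->11, |6|->9.5, |1|->2.5, |5|->7, |4|->5
Step 3: Attach original signs; sum ranks with positive sign and with negative sign.
W+ = 7 + 2.5 + 2.5 + 11 = 23
W- = 9.5 + 2.5 + 7 + 9.5 + 2.5 + 7 + 5 = 43
(Check: W+ + W- = 66 should equal n(n+1)/2 = 66.)
Step 4: Test statistic W = min(W+, W-) = 23.
Step 5: Ties in |d|, so use the tie-corrected normal approximation.
        E[W] = n(n+1)/4 = 11*12/4 = 33.
        Tie groups: |d|=1 (t=4), |d|=5 (t=3), |d|=6 (t=2); sum(t^3 - t) = 90.
        Var[W] = n(n+1)(2n+1)/24 - sum(t^3-t)/48 = 3036/24 - 90/48 = 124.625.
        z = (W - E[W]) / sqrt(Var[W]) = (23 - 33) / 11.1636 = -0.8958.
        Two-sided p = 2*Phi(z) = 0.370375.
Step 6: alpha = 0.05. fail to reject H0.

W+ = 23, W- = 43, W = min = 23, p = 0.370375, fail to reject H0.


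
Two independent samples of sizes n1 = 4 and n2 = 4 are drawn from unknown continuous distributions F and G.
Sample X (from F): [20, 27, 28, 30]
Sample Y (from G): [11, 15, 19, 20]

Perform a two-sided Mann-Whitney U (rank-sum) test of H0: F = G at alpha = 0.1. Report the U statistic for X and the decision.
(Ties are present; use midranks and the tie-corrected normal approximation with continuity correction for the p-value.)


Step 1: Combine and sort all 8 observations; assign midranks.
sorted (value, group): (11,Y), (15,Y), (19,Y), (20,X), (20,Y), (27,X), (28,X), (30,X)
ranks: 11->1, 15->2, 19->3, 20->4.5, 20->4.5, 27->6, 28->7, 30->8
Step 2: Rank sum for X: R1 = 4.5 + 6 + 7 + 8 = 25.5.
Step 3: U_X = R1 - n1(n1+1)/2 = 25.5 - 4*5/2 = 25.5 - 10 = 15.5.
       U_Y = n1*n2 - U_X = 16 - 15.5 = 0.5.
Step 4: Ties are present, so use the tie-corrected normal approximation (with continuity correction) for the p-value.
Step 5: p-value = 0.042066; compare to alpha = 0.1. reject H0.

U_X = 15.5, p = 0.042066, reject H0 at alpha = 0.1.


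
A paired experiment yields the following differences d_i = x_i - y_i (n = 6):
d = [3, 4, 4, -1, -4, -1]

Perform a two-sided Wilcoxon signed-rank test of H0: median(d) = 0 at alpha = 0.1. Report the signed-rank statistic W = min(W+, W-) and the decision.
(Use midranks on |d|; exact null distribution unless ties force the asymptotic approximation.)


Step 1: Drop any zero differences (none here) and take |d_i|.
|d| = [3, 4, 4, 1, 4, 1]
Step 2: Midrank |d_i| (ties get averaged ranks).
ranks: |3|->3, |4|->5, |4|->5, |1|->1.5, |4|->5, |1|->1.5
Step 3: Attach original signs; sum ranks with positive sign and with negative sign.
W+ = 3 + 5 + 5 = 13
W- = 1.5 + 5 + 1.5 = 8
(Check: W+ + W- = 21 should equal n(n+1)/2 = 21.)
Step 4: Test statistic W = min(W+, W-) = 8.
Step 5: Ties in |d|, so use the tie-corrected normal approximation.
        E[W] = n(n+1)/4 = 6*7/4 = 10.5.
        Tie groups: |d|=1 (t=2), |d|=4 (t=3); sum(t^3 - t) = 30.
        Var[W] = n(n+1)(2n+1)/24 - sum(t^3-t)/48 = 546/24 - 30/48 = 22.125.
        z = (W - E[W]) / sqrt(Var[W]) = (8 - 10.5) / 4.7037 = -0.5315.
        Two-sided p = 2*Phi(z) = 0.595076.
Step 6: alpha = 0.1. fail to reject H0.

W+ = 13, W- = 8, W = min = 8, p = 0.595076, fail to reject H0.


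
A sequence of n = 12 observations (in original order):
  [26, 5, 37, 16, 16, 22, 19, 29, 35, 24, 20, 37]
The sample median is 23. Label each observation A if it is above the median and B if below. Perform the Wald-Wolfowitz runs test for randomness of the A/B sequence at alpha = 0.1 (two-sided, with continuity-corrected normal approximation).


Step 1: Compute median = 23; label A = above, B = below.
Labels in order: ABABBBBAAABA  (n_A = 6, n_B = 6)
Step 2: Count runs R = 7.
Step 3: Under H0 (random ordering), E[R] = 2*n_A*n_B/(n_A+n_B) + 1 = 2*6*6/12 + 1 = 7.0000.
        Var[R] = 2*n_A*n_B*(2*n_A*n_B - n_A - n_B) / ((n_A+n_B)^2 * (n_A+n_B-1)) = 4320/1584 = 2.7273.
        SD[R] = 1.6514.
Step 4: R = E[R], so z = 0 with no continuity correction.
Step 5: Two-sided p-value via normal approximation = 2*(1 - Phi(|z|)) = 1.000000.
Step 6: alpha = 0.1. fail to reject H0.

R = 7, z = 0.0000, p = 1.000000, fail to reject H0.


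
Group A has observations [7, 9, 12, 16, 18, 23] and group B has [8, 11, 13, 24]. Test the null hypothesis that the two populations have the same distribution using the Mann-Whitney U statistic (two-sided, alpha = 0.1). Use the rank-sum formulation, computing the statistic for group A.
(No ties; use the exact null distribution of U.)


Step 1: Combine and sort all 10 observations; assign midranks.
sorted (value, group): (7,X), (8,Y), (9,X), (11,Y), (12,X), (13,Y), (16,X), (18,X), (23,X), (24,Y)
ranks: 7->1, 8->2, 9->3, 11->4, 12->5, 13->6, 16->7, 18->8, 23->9, 24->10
Step 2: Rank sum for X: R1 = 1 + 3 + 5 + 7 + 8 + 9 = 33.
Step 3: U_X = R1 - n1(n1+1)/2 = 33 - 6*7/2 = 33 - 21 = 12.
       U_Y = n1*n2 - U_X = 24 - 12 = 12.
Step 4: No ties, so the exact null distribution of U (based on enumerating the C(10,6) = 210 equally likely rank assignments) gives the two-sided p-value.
Step 5: p-value = 1.000000; compare to alpha = 0.1. fail to reject H0.

U_X = 12, p = 1.000000, fail to reject H0 at alpha = 0.1.


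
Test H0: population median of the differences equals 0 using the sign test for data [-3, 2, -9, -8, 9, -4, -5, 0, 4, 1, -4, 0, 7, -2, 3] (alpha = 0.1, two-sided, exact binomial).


Step 1: Discard zero differences. Original n = 15; n_eff = number of nonzero differences = 13.
Nonzero differences (with sign): -3, +2, -9, -8, +9, -4, -5, +4, +1, -4, +7, -2, +3
Step 2: Count signs: positive = 6, negative = 7.
Step 3: Under H0: P(positive) = 0.5, so the number of positives S ~ Bin(13, 0.5).
Step 4: Two-sided exact p-value = sum of Bin(13,0.5) probabilities at or below the observed probability = 1.000000.
Step 5: alpha = 0.1. fail to reject H0.

n_eff = 13, pos = 6, neg = 7, p = 1.000000, fail to reject H0.


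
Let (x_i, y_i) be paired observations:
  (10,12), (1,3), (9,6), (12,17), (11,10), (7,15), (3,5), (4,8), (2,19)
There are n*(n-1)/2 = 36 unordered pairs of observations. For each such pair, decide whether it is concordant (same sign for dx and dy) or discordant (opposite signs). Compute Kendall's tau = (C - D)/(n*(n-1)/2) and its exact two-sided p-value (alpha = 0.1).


Step 1: Enumerate the 36 unordered pairs (i,j) with i<j and classify each by sign(x_j-x_i) * sign(y_j-y_i).
  (1,2):dx=-9,dy=-9->C; (1,3):dx=-1,dy=-6->C; (1,4):dx=+2,dy=+5->C; (1,5):dx=+1,dy=-2->D
  (1,6):dx=-3,dy=+3->D; (1,7):dx=-7,dy=-7->C; (1,8):dx=-6,dy=-4->C; (1,9):dx=-8,dy=+7->D
  (2,3):dx=+8,dy=+3->C; (2,4):dx=+11,dy=+14->C; (2,5):dx=+10,dy=+7->C; (2,6):dx=+6,dy=+12->C
  (2,7):dx=+2,dy=+2->C; (2,8):dx=+3,dy=+5->C; (2,9):dx=+1,dy=+16->C; (3,4):dx=+3,dy=+11->C
  (3,5):dx=+2,dy=+4->C; (3,6):dx=-2,dy=+9->D; (3,7):dx=-6,dy=-1->C; (3,8):dx=-5,dy=+2->D
  (3,9):dx=-7,dy=+13->D; (4,5):dx=-1,dy=-7->C; (4,6):dx=-5,dy=-2->C; (4,7):dx=-9,dy=-12->C
  (4,8):dx=-8,dy=-9->C; (4,9):dx=-10,dy=+2->D; (5,6):dx=-4,dy=+5->D; (5,7):dx=-8,dy=-5->C
  (5,8):dx=-7,dy=-2->C; (5,9):dx=-9,dy=+9->D; (6,7):dx=-4,dy=-10->C; (6,8):dx=-3,dy=-7->C
  (6,9):dx=-5,dy=+4->D; (7,8):dx=+1,dy=+3->C; (7,9):dx=-1,dy=+14->D; (8,9):dx=-2,dy=+11->D
Step 2: C = 24, D = 12, total pairs = 36.
Step 3: tau = (C - D)/(n(n-1)/2) = (24 - 12)/36 = 0.333333.
Step 4: Exact two-sided p-value (enumerate n! = 362880 permutations of y under H0): p = 0.259518.
Step 5: alpha = 0.1. fail to reject H0.

tau_b = 0.3333 (C=24, D=12), p = 0.259518, fail to reject H0.


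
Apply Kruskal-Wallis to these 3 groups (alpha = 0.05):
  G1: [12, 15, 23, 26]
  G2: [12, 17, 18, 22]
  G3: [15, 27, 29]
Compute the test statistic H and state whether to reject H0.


Step 1: Combine all N = 11 observations and assign midranks.
sorted (value, group, rank): (12,G1,1.5), (12,G2,1.5), (15,G1,3.5), (15,G3,3.5), (17,G2,5), (18,G2,6), (22,G2,7), (23,G1,8), (26,G1,9), (27,G3,10), (29,G3,11)
Step 2: Sum ranks within each group.
R_1 = 22 (n_1 = 4)
R_2 = 19.5 (n_2 = 4)
R_3 = 24.5 (n_3 = 3)
Step 3: H = 12/(N(N+1)) * sum(R_i^2/n_i) - 3(N+1)
     = 12/(11*12) * (22^2/4 + 19.5^2/4 + 24.5^2/3) - 3*12
     = 0.090909 * 416.146 - 36
     = 1.831439.
Step 4: Ties present; correction factor C = 1 - 12/(11^3 - 11) = 0.990909. Corrected H = 1.831439 / 0.990909 = 1.848242.
Step 5: Under H0, H ~ chi^2(2); p-value = 0.396880.
Step 6: alpha = 0.05. fail to reject H0.

H = 1.8482, df = 2, p = 0.396880, fail to reject H0.


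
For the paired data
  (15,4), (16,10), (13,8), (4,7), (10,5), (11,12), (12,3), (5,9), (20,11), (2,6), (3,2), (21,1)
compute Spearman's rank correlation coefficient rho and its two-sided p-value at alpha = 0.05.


Step 1: Rank x and y separately (midranks; no ties here).
rank(x): 15->9, 16->10, 13->8, 4->3, 10->5, 11->6, 12->7, 5->4, 20->11, 2->1, 3->2, 21->12
rank(y): 4->4, 10->10, 8->8, 7->7, 5->5, 12->12, 3->3, 9->9, 11->11, 6->6, 2->2, 1->1
Step 2: d_i = R_x(i) - R_y(i); compute d_i^2.
  (9-4)^2=25, (10-10)^2=0, (8-8)^2=0, (3-7)^2=16, (5-5)^2=0, (6-12)^2=36, (7-3)^2=16, (4-9)^2=25, (11-11)^2=0, (1-6)^2=25, (2-2)^2=0, (12-1)^2=121
sum(d^2) = 264.
Step 3: rho = 1 - 6*264 / (12*(12^2 - 1)) = 1 - 1584/1716 = 0.076923.
Step 4: Under H0, t = rho * sqrt((n-2)/(1-rho^2)) = 0.2440 ~ t(10).
Step 5: Two-sided p-value from the t-distribution with 10 df = 0.812183.
Step 6: alpha = 0.05. fail to reject H0.

rho = 0.0769, p = 0.812183, fail to reject H0 at alpha = 0.05.


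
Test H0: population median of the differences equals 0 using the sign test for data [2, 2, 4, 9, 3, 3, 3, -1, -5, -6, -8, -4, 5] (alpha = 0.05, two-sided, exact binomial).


Step 1: Discard zero differences. Original n = 13; n_eff = number of nonzero differences = 13.
Nonzero differences (with sign): +2, +2, +4, +9, +3, +3, +3, -1, -5, -6, -8, -4, +5
Step 2: Count signs: positive = 8, negative = 5.
Step 3: Under H0: P(positive) = 0.5, so the number of positives S ~ Bin(13, 0.5).
Step 4: Two-sided exact p-value = sum of Bin(13,0.5) probabilities at or below the observed probability = 0.581055.
Step 5: alpha = 0.05. fail to reject H0.

n_eff = 13, pos = 8, neg = 5, p = 0.581055, fail to reject H0.


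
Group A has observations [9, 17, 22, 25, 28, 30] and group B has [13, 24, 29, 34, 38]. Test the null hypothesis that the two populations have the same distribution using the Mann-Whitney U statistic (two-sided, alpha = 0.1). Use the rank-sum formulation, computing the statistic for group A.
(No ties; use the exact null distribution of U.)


Step 1: Combine and sort all 11 observations; assign midranks.
sorted (value, group): (9,X), (13,Y), (17,X), (22,X), (24,Y), (25,X), (28,X), (29,Y), (30,X), (34,Y), (38,Y)
ranks: 9->1, 13->2, 17->3, 22->4, 24->5, 25->6, 28->7, 29->8, 30->9, 34->10, 38->11
Step 2: Rank sum for X: R1 = 1 + 3 + 4 + 6 + 7 + 9 = 30.
Step 3: U_X = R1 - n1(n1+1)/2 = 30 - 6*7/2 = 30 - 21 = 9.
       U_Y = n1*n2 - U_X = 30 - 9 = 21.
Step 4: No ties, so the exact null distribution of U (based on enumerating the C(11,6) = 462 equally likely rank assignments) gives the two-sided p-value.
Step 5: p-value = 0.329004; compare to alpha = 0.1. fail to reject H0.

U_X = 9, p = 0.329004, fail to reject H0 at alpha = 0.1.


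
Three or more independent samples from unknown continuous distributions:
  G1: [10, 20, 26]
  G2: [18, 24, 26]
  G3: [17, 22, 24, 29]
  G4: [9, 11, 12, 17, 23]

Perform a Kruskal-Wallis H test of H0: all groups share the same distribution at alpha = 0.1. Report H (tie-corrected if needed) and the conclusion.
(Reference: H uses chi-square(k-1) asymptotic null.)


Step 1: Combine all N = 15 observations and assign midranks.
sorted (value, group, rank): (9,G4,1), (10,G1,2), (11,G4,3), (12,G4,4), (17,G3,5.5), (17,G4,5.5), (18,G2,7), (20,G1,8), (22,G3,9), (23,G4,10), (24,G2,11.5), (24,G3,11.5), (26,G1,13.5), (26,G2,13.5), (29,G3,15)
Step 2: Sum ranks within each group.
R_1 = 23.5 (n_1 = 3)
R_2 = 32 (n_2 = 3)
R_3 = 41 (n_3 = 4)
R_4 = 23.5 (n_4 = 5)
Step 3: H = 12/(N(N+1)) * sum(R_i^2/n_i) - 3(N+1)
     = 12/(15*16) * (23.5^2/3 + 32^2/3 + 41^2/4 + 23.5^2/5) - 3*16
     = 0.050000 * 1056.12 - 48
     = 4.805833.
Step 4: Ties present; correction factor C = 1 - 18/(15^3 - 15) = 0.994643. Corrected H = 4.805833 / 0.994643 = 4.831718.
Step 5: Under H0, H ~ chi^2(3); p-value = 0.184543.
Step 6: alpha = 0.1. fail to reject H0.

H = 4.8317, df = 3, p = 0.184543, fail to reject H0.


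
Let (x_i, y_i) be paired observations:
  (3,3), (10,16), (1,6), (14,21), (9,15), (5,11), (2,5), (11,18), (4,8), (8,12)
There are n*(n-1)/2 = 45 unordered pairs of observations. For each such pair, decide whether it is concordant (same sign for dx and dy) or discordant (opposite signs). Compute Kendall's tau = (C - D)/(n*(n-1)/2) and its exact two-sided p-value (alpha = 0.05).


Step 1: Enumerate the 45 unordered pairs (i,j) with i<j and classify each by sign(x_j-x_i) * sign(y_j-y_i).
  (1,2):dx=+7,dy=+13->C; (1,3):dx=-2,dy=+3->D; (1,4):dx=+11,dy=+18->C; (1,5):dx=+6,dy=+12->C
  (1,6):dx=+2,dy=+8->C; (1,7):dx=-1,dy=+2->D; (1,8):dx=+8,dy=+15->C; (1,9):dx=+1,dy=+5->C
  (1,10):dx=+5,dy=+9->C; (2,3):dx=-9,dy=-10->C; (2,4):dx=+4,dy=+5->C; (2,5):dx=-1,dy=-1->C
  (2,6):dx=-5,dy=-5->C; (2,7):dx=-8,dy=-11->C; (2,8):dx=+1,dy=+2->C; (2,9):dx=-6,dy=-8->C
  (2,10):dx=-2,dy=-4->C; (3,4):dx=+13,dy=+15->C; (3,5):dx=+8,dy=+9->C; (3,6):dx=+4,dy=+5->C
  (3,7):dx=+1,dy=-1->D; (3,8):dx=+10,dy=+12->C; (3,9):dx=+3,dy=+2->C; (3,10):dx=+7,dy=+6->C
  (4,5):dx=-5,dy=-6->C; (4,6):dx=-9,dy=-10->C; (4,7):dx=-12,dy=-16->C; (4,8):dx=-3,dy=-3->C
  (4,9):dx=-10,dy=-13->C; (4,10):dx=-6,dy=-9->C; (5,6):dx=-4,dy=-4->C; (5,7):dx=-7,dy=-10->C
  (5,8):dx=+2,dy=+3->C; (5,9):dx=-5,dy=-7->C; (5,10):dx=-1,dy=-3->C; (6,7):dx=-3,dy=-6->C
  (6,8):dx=+6,dy=+7->C; (6,9):dx=-1,dy=-3->C; (6,10):dx=+3,dy=+1->C; (7,8):dx=+9,dy=+13->C
  (7,9):dx=+2,dy=+3->C; (7,10):dx=+6,dy=+7->C; (8,9):dx=-7,dy=-10->C; (8,10):dx=-3,dy=-6->C
  (9,10):dx=+4,dy=+4->C
Step 2: C = 42, D = 3, total pairs = 45.
Step 3: tau = (C - D)/(n(n-1)/2) = (42 - 3)/45 = 0.866667.
Step 4: Exact two-sided p-value (enumerate n! = 3628800 permutations of y under H0): p = 0.000115.
Step 5: alpha = 0.05. reject H0.

tau_b = 0.8667 (C=42, D=3), p = 0.000115, reject H0.


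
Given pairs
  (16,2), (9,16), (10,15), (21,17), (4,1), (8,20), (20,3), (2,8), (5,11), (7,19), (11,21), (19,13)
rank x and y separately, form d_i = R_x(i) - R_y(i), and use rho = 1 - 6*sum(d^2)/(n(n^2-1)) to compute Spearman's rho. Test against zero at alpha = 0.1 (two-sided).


Step 1: Rank x and y separately (midranks; no ties here).
rank(x): 16->9, 9->6, 10->7, 21->12, 4->2, 8->5, 20->11, 2->1, 5->3, 7->4, 11->8, 19->10
rank(y): 2->2, 16->8, 15->7, 17->9, 1->1, 20->11, 3->3, 8->4, 11->5, 19->10, 21->12, 13->6
Step 2: d_i = R_x(i) - R_y(i); compute d_i^2.
  (9-2)^2=49, (6-8)^2=4, (7-7)^2=0, (12-9)^2=9, (2-1)^2=1, (5-11)^2=36, (11-3)^2=64, (1-4)^2=9, (3-5)^2=4, (4-10)^2=36, (8-12)^2=16, (10-6)^2=16
sum(d^2) = 244.
Step 3: rho = 1 - 6*244 / (12*(12^2 - 1)) = 1 - 1464/1716 = 0.146853.
Step 4: Under H0, t = rho * sqrt((n-2)/(1-rho^2)) = 0.4695 ~ t(10).
Step 5: Two-sided p-value from the t-distribution with 10 df = 0.648796.
Step 6: alpha = 0.1. fail to reject H0.

rho = 0.1469, p = 0.648796, fail to reject H0 at alpha = 0.1.


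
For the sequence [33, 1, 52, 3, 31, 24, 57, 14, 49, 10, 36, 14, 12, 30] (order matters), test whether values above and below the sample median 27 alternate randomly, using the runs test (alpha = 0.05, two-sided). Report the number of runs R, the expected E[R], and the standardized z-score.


Step 1: Compute median = 27; label A = above, B = below.
Labels in order: ABABABABABABBA  (n_A = 7, n_B = 7)
Step 2: Count runs R = 13.
Step 3: Under H0 (random ordering), E[R] = 2*n_A*n_B/(n_A+n_B) + 1 = 2*7*7/14 + 1 = 8.0000.
        Var[R] = 2*n_A*n_B*(2*n_A*n_B - n_A - n_B) / ((n_A+n_B)^2 * (n_A+n_B-1)) = 8232/2548 = 3.2308.
        SD[R] = 1.7974.
Step 4: Continuity-corrected z = (R - 0.5 - E[R]) / SD[R] = (13 - 0.5 - 8.0000) / 1.7974 = 2.5036.
Step 5: Two-sided p-value via normal approximation = 2*(1 - Phi(|z|)) = 0.012295.
Step 6: alpha = 0.05. reject H0.

R = 13, z = 2.5036, p = 0.012295, reject H0.


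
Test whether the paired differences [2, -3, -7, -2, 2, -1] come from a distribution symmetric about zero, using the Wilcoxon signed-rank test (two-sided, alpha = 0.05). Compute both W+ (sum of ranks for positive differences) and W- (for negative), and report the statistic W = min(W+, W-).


Step 1: Drop any zero differences (none here) and take |d_i|.
|d| = [2, 3, 7, 2, 2, 1]
Step 2: Midrank |d_i| (ties get averaged ranks).
ranks: |2|->3, |3|->5, |7|->6, |2|->3, |2|->3, |1|->1
Step 3: Attach original signs; sum ranks with positive sign and with negative sign.
W+ = 3 + 3 = 6
W- = 5 + 6 + 3 + 1 = 15
(Check: W+ + W- = 21 should equal n(n+1)/2 = 21.)
Step 4: Test statistic W = min(W+, W-) = 6.
Step 5: Ties in |d|, so use the tie-corrected normal approximation.
        E[W] = n(n+1)/4 = 6*7/4 = 10.5.
        Tie groups: |d|=2 (t=3); sum(t^3 - t) = 24.
        Var[W] = n(n+1)(2n+1)/24 - sum(t^3-t)/48 = 546/24 - 24/48 = 22.25.
        z = (W - E[W]) / sqrt(Var[W]) = (6 - 10.5) / 4.7170 = -0.9540.
        Two-sided p = 2*Phi(z) = 0.340085.
Step 6: alpha = 0.05. fail to reject H0.

W+ = 6, W- = 15, W = min = 6, p = 0.340085, fail to reject H0.
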